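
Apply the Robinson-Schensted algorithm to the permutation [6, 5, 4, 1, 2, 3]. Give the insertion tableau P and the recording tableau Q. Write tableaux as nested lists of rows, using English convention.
Insert each entry of the permutation into P by Schensted row insertion, recording in Q the position of each new cell.

After inserting 6: P = [[6]].
After inserting 5: P = [[5], [6]].
After inserting 4: P = [[4], [5], [6]].
After inserting 1: P = [[1], [4], [5], [6]].
After inserting 2: P = [[1, 2], [4], [5], [6]].
After inserting 3: P = [[1, 2, 3], [4], [5], [6]].

So P = [[1, 2, 3], [4], [5], [6]], Q = [[1, 5, 6], [2], [3], [4]].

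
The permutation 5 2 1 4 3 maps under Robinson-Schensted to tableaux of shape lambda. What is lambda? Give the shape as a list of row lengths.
RSK row insertion gives P = [[1, 3], [2, 4], [5]], which has shape [2, 2, 1].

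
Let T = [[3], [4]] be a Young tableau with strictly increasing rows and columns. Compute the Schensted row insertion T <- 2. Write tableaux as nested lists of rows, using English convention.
In row 1, 2 replaces 3 (the leftmost entry greater than 2); 3 is bumped to row 2. In row 2, 3 replaces 4 (the leftmost entry greater than 3); 4 is bumped to row 3. 4 starts a new row 3. The new tableau is [[2], [3], [4]].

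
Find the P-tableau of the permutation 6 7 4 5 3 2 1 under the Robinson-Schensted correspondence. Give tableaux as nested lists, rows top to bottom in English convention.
Insert 6: appended to row 1. P = [[6]].
Insert 7: appended to row 1. P = [[6, 7]].
Insert 4: 4 bumps 6 from row 1; 6 starts row 2. P = [[4, 7], [6]].
Insert 5: 5 bumps 7 from row 1; 7 appends to row 2. P = [[4, 5], [6, 7]].
Insert 3: 3 bumps 4 from row 1; 4 bumps 6 from row 2; 6 starts row 3. P = [[3, 5], [4, 7], [6]].
Insert 2: 2 bumps 3 from row 1; 3 bumps 4 from row 2; 4 bumps 6 from row 3; 6 starts row 4. P = [[2, 5], [3, 7], [4], [6]].
Insert 1: 1 bumps 2 from row 1; 2 bumps 3 from row 2; 3 bumps 4 from row 3; 4 bumps 6 from row 4; 6 starts row 5. P = [[1, 5], [2, 7], [3], [4], [6]].

So P = [[1, 5], [2, 7], [3], [4], [6]].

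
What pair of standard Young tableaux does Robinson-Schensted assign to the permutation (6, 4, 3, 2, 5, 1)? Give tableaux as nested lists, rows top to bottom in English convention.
P = [[1, 5], [2], [3], [4], [6]], Q = [[1, 5], [2], [3], [4], [6]]

Insert each entry of the permutation into P by Schensted row insertion, recording in Q the position of each new cell.

Insert 6: appended to row 1. P = [[6]], Q = [[1]].
Insert 4: 4 bumps 6 from row 1; 6 starts row 2. P = [[4], [6]], Q = [[1], [2]].
Insert 3: 3 bumps 4 from row 1; 4 bumps 6 from row 2; 6 starts row 3. P = [[3], [4], [6]], Q = [[1], [2], [3]].
Insert 2: 2 bumps 3 from row 1; 3 bumps 4 from row 2; 4 bumps 6 from row 3; 6 starts row 4. P = [[2], [3], [4], [6]], Q = [[1], [2], [3], [4]].
Insert 5: appended to row 1. P = [[2, 5], [3], [4], [6]], Q = [[1, 5], [2], [3], [4]].
Insert 1: 1 bumps 2 from row 1; 2 bumps 3 from row 2; 3 bumps 4 from row 3; 4 bumps 6 from row 4; 6 starts row 5. P = [[1, 5], [2], [3], [4], [6]], Q = [[1, 5], [2], [3], [4], [6]].

So P = [[1, 5], [2], [3], [4], [6]], Q = [[1, 5], [2], [3], [4], [6]].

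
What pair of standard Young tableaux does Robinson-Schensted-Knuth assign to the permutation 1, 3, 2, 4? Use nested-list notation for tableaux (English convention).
P = [[1, 2, 4], [3]], Q = [[1, 2, 4], [3]]

Insert each entry of the permutation into P by Schensted row insertion, recording in Q the position of each new cell.

Insert 1: appended to row 1. P = [[1]].
Insert 3: appended to row 1. P = [[1, 3]].
Insert 2: 2 bumps 3 from row 1; 3 starts row 2. P = [[1, 2], [3]].
Insert 4: appended to row 1. P = [[1, 2, 4], [3]].

So P = [[1, 2, 4], [3]], Q = [[1, 2, 4], [3]].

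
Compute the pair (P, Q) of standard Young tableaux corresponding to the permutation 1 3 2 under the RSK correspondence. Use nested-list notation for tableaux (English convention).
Insert each entry of the permutation into P by Schensted row insertion, recording in Q the position of each new cell.

After inserting 1: P = [[1]].
After inserting 3: P = [[1, 3]].
After inserting 2: P = [[1, 2], [3]].

So P = [[1, 2], [3]], Q = [[1, 2], [3]].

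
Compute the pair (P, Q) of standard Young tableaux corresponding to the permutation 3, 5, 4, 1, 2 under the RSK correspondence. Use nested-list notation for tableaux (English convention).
P = [[1, 2], [3, 4], [5]], Q = [[1, 2], [3, 5], [4]]

Insert each entry of the permutation into P by Schensted row insertion, recording in Q the position of each new cell.

Insert 3: appended to row 1. P = [[3]], Q = [[1]].
Insert 5: appended to row 1. P = [[3, 5]], Q = [[1, 2]].
Insert 4: 4 bumps 5 from row 1; 5 starts row 2. P = [[3, 4], [5]], Q = [[1, 2], [3]].
Insert 1: 1 bumps 3 from row 1; 3 bumps 5 from row 2; 5 starts row 3. P = [[1, 4], [3], [5]], Q = [[1, 2], [3], [4]].
Insert 2: 2 bumps 4 from row 1; 4 appends to row 2. P = [[1, 2], [3, 4], [5]], Q = [[1, 2], [3, 5], [4]].

So P = [[1, 2], [3, 4], [5]], Q = [[1, 2], [3, 5], [4]].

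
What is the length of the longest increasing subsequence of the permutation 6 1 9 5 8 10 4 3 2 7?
4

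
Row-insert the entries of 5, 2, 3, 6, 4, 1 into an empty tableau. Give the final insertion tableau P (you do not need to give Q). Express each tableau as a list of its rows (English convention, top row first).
Insert 5: appended to row 1. P = [[5]].
Insert 2: 2 bumps 5 from row 1; 5 starts row 2. P = [[2], [5]].
Insert 3: appended to row 1. P = [[2, 3], [5]].
Insert 6: appended to row 1. P = [[2, 3, 6], [5]].
Insert 4: 4 bumps 6 from row 1; 6 appends to row 2. P = [[2, 3, 4], [5, 6]].
Insert 1: 1 bumps 2 from row 1; 2 bumps 5 from row 2; 5 starts row 3. P = [[1, 3, 4], [2, 6], [5]].

So P = [[1, 3, 4], [2, 6], [5]].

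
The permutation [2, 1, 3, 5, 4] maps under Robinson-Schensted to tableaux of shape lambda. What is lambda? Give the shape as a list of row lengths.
[3, 2]

RSK row insertion gives P = [[1, 3, 4], [2, 5]], which has shape [3, 2].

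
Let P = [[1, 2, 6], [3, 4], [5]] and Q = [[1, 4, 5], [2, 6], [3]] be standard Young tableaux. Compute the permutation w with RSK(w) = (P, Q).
Reverse RSK: for i = n, n-1, ..., 1, locate i in Q, remove the corresponding corner cell from P, and reverse-bump its entry up through P; the value ejected from row 1 is w(i).

So w = 5 3 1 4 6 2.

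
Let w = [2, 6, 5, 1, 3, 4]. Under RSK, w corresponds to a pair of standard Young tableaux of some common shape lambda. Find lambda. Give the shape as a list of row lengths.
Row-insert each entry into an empty tableau.

After inserting 2: P = [[2]].
After inserting 6: P = [[2, 6]].
After inserting 5: P = [[2, 5], [6]].
After inserting 1: P = [[1, 5], [2], [6]].
After inserting 3: P = [[1, 3], [2, 5], [6]].
After inserting 4: P = [[1, 3, 4], [2, 5], [6]].

The final insertion tableau P = [[1, 3, 4], [2, 5], [6]] has shape [3, 2, 1].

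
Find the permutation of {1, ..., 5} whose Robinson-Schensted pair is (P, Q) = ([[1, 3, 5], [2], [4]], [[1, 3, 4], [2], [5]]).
Reverse the RSK construction: for i from n down to 1, find the cell of Q containing i, remove the entry at that cell from P, and reverse-bump it up through P; the value ejected from row 1 is w(i).

Step i=5: Q has 5 at row 3, column 1; remove 4 from row 3 of P and reverse-bump: 4 enters row 2 and ejects 2; 2 enters row 1 and ejects 1. So w(5) = 1. P is now [[2, 3, 5], [4]].
Step i=4: Q has 4 at row 1, column 3; remove that cell from P, ejecting 5. So w(4) = 5. P is now [[2, 3], [4]].
Step i=3: Q has 3 at row 1, column 2; remove that cell from P, ejecting 3. So w(3) = 3. P is now [[2], [4]].
Step i=2: Q has 2 at row 2, column 1; remove 4 from row 2 of P and reverse-bump: 4 enters row 1 and ejects 2. So w(2) = 2. P is now [[4]].
Step i=1: Q has 1 at row 1, column 1; remove that cell from P, ejecting 4. So w(1) = 4. P is now [].

So w = 4 2 3 5 1.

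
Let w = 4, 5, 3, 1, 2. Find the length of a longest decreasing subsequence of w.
3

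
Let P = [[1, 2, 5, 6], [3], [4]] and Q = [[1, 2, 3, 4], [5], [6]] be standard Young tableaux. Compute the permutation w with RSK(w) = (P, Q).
Reverse the RSK construction: for i from n down to 1, find the cell of Q containing i, remove the entry at that cell from P, and reverse-bump it up through P; the value ejected from row 1 is w(i).

Step i=6: Q has 6 at row 3, column 1; remove 4 from row 3 of P and reverse-bump: 4 enters row 2 and ejects 3; 3 enters row 1 and ejects 2. So w(6) = 2. P is now [[1, 3, 5, 6], [4]].
Step i=5: Q has 5 at row 2, column 1; remove 4 from row 2 of P and reverse-bump: 4 enters row 1 and ejects 3. So w(5) = 3. P is now [[1, 4, 5, 6]].
Step i=4: Q has 4 at row 1, column 4; remove that cell from P, ejecting 6. So w(4) = 6. P is now [[1, 4, 5]].
Step i=3: Q has 3 at row 1, column 3; remove that cell from P, ejecting 5. So w(3) = 5. P is now [[1, 4]].
Step i=2: Q has 2 at row 1, column 2; remove that cell from P, ejecting 4. So w(2) = 4. P is now [[1]].
Step i=1: Q has 1 at row 1, column 1; remove that cell from P, ejecting 1. So w(1) = 1. P is now [].

So w = 1 4 5 6 3 2.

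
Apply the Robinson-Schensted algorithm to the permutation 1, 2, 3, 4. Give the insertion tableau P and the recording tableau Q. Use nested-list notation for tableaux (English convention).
P = [[1, 2, 3, 4]], Q = [[1, 2, 3, 4]]

Insert each entry of the permutation into P by Schensted row insertion, recording in Q the position of each new cell.

Insert 1: appended to row 1. P = [[1]].
Insert 2: appended to row 1. P = [[1, 2]].
Insert 3: appended to row 1. P = [[1, 2, 3]].
Insert 4: appended to row 1. P = [[1, 2, 3, 4]].

So P = [[1, 2, 3, 4]], Q = [[1, 2, 3, 4]].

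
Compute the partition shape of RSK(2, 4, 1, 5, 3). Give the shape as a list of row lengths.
[3, 2]

Row-insert each entry into an empty tableau.

After inserting 2: P = [[2]].
After inserting 4: P = [[2, 4]].
After inserting 1: P = [[1, 4], [2]].
After inserting 5: P = [[1, 4, 5], [2]].
After inserting 3: P = [[1, 3, 5], [2, 4]].

The final insertion tableau P = [[1, 3, 5], [2, 4]] has shape [3, 2].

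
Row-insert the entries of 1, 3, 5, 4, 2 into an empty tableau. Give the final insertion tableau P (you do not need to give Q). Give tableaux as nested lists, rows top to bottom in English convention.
P = [[1, 2, 4], [3], [5]]

Insert 1: appended to row 1. P = [[1]].
Insert 3: appended to row 1. P = [[1, 3]].
Insert 5: appended to row 1. P = [[1, 3, 5]].
Insert 4: 4 bumps 5 from row 1; 5 starts row 2. P = [[1, 3, 4], [5]].
Insert 2: 2 bumps 3 from row 1; 3 bumps 5 from row 2; 5 starts row 3. P = [[1, 2, 4], [3], [5]].

So P = [[1, 2, 4], [3], [5]].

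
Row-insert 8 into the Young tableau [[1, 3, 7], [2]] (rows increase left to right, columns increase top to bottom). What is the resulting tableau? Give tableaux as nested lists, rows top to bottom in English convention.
8 is larger than every entry of row 1, so it is appended to row 1. The new tableau is [[1, 3, 7, 8], [2]].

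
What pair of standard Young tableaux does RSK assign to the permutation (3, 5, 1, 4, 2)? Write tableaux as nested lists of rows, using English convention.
Insert each entry of the permutation into P by Schensted row insertion, recording in Q the position of each new cell.

Insert 3: appended to row 1. P = [[3]].
Insert 5: appended to row 1. P = [[3, 5]].
Insert 1: 1 bumps 3 from row 1; 3 starts row 2. P = [[1, 5], [3]].
Insert 4: 4 bumps 5 from row 1; 5 appends to row 2. P = [[1, 4], [3, 5]].
Insert 2: 2 bumps 4 from row 1; 4 bumps 5 from row 2; 5 starts row 3. P = [[1, 2], [3, 4], [5]].

So P = [[1, 2], [3, 4], [5]], Q = [[1, 2], [3, 4], [5]].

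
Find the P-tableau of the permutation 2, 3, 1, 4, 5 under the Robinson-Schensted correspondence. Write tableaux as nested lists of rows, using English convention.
P = [[1, 3, 4, 5], [2]]

Insert 2: appended to row 1. P = [[2]].
Insert 3: appended to row 1. P = [[2, 3]].
Insert 1: 1 bumps 2 from row 1; 2 starts row 2. P = [[1, 3], [2]].
Insert 4: appended to row 1. P = [[1, 3, 4], [2]].
Insert 5: appended to row 1. P = [[1, 3, 4, 5], [2]].

So P = [[1, 3, 4, 5], [2]].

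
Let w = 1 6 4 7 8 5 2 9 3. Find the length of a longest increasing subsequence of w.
5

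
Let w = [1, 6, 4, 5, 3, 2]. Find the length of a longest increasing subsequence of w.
3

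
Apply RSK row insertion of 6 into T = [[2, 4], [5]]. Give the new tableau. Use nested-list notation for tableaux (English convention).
6 is larger than every entry of row 1, so it is appended to row 1. The new tableau is [[2, 4, 6], [5]].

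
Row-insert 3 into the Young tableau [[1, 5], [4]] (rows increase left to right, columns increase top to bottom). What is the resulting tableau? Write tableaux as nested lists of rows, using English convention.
In row 1, 3 replaces 5 (the leftmost entry greater than 3); 5 is bumped to row 2. 5 is appended to row 2. The new tableau is [[1, 3], [4, 5]].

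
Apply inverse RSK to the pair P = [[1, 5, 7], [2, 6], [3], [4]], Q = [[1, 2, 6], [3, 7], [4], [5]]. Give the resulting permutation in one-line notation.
Reverse the RSK construction: for i from n down to 1, find the cell of Q containing i, remove the entry at that cell from P, and reverse-bump it up through P; the value ejected from row 1 is w(i).

Step i=7: Q has 7 at row 2, column 2; remove 6 from row 2 of P and reverse-bump: 6 enters row 1 and ejects 5. So w(7) = 5. P is now [[1, 6, 7], [2], [3], [4]].
Step i=6: Q has 6 at row 1, column 3; remove that cell from P, ejecting 7. So w(6) = 7. P is now [[1, 6], [2], [3], [4]].
Step i=5: Q has 5 at row 4, column 1; remove 4 from row 4 of P and reverse-bump: 4 enters row 3 and ejects 3; 3 enters row 2 and ejects 2; 2 enters row 1 and ejects 1. So w(5) = 1. P is now [[2, 6], [3], [4]].
Step i=4: Q has 4 at row 3, column 1; remove 4 from row 3 of P and reverse-bump: 4 enters row 2 and ejects 3; 3 enters row 1 and ejects 2. So w(4) = 2. P is now [[3, 6], [4]].
Step i=3: Q has 3 at row 2, column 1; remove 4 from row 2 of P and reverse-bump: 4 enters row 1 and ejects 3. So w(3) = 3. P is now [[4, 6]].
Step i=2: Q has 2 at row 1, column 2; remove that cell from P, ejecting 6. So w(2) = 6. P is now [[4]].
Step i=1: Q has 1 at row 1, column 1; remove that cell from P, ejecting 4. So w(1) = 4. P is now [].

So w = 4 6 3 2 1 7 5.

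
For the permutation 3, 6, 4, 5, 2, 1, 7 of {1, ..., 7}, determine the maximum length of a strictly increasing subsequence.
4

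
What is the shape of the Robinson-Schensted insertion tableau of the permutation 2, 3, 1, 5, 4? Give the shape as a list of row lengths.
Row-insert each entry into an empty tableau.

After inserting 2: P = [[2]].
After inserting 3: P = [[2, 3]].
After inserting 1: P = [[1, 3], [2]].
After inserting 5: P = [[1, 3, 5], [2]].
After inserting 4: P = [[1, 3, 4], [2, 5]].

The final insertion tableau P = [[1, 3, 4], [2, 5]] has shape [3, 2].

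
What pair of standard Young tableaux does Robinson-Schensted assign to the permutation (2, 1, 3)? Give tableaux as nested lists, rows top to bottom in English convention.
P = [[1, 3], [2]], Q = [[1, 3], [2]]

Insert each entry of the permutation into P by Schensted row insertion, recording in Q the position of each new cell.

Insert 2: appended to row 1. P = [[2]].
Insert 1: 1 bumps 2 from row 1; 2 starts row 2. P = [[1], [2]].
Insert 3: appended to row 1. P = [[1, 3], [2]].

So P = [[1, 3], [2]], Q = [[1, 3], [2]].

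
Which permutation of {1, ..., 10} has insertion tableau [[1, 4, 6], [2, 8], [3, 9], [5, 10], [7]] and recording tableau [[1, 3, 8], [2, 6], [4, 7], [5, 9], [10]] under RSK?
Reverse the RSK construction: for i from n down to 1, find the cell of Q containing i, remove the entry at that cell from P, and reverse-bump it up through P; the value ejected from row 1 is w(i).

Step i=10: Q has 10 at row 5, column 1; remove 7 from row 5 of P and reverse-bump: 7 enters row 4 and ejects 5; 5 enters row 3 and ejects 3; 3 enters row 2 and ejects 2; 2 enters row 1 and ejects 1. So w(10) = 1. P is now [[2, 4, 6], [3, 8], [5, 9], [7, 10]].
Step i=9: Q has 9 at row 4, column 2; remove 10 from row 4 of P and reverse-bump: 10 enters row 3 and ejects 9; 9 enters row 2 and ejects 8; 8 enters row 1 and ejects 6. So w(9) = 6. P is now [[2, 4, 8], [3, 9], [5, 10], [7]].
Step i=8: Q has 8 at row 1, column 3; remove that cell from P, ejecting 8. So w(8) = 8. P is now [[2, 4], [3, 9], [5, 10], [7]].
Step i=7: Q has 7 at row 3, column 2; remove 10 from row 3 of P and reverse-bump: 10 enters row 2 and ejects 9; 9 enters row 1 and ejects 4. So w(7) = 4. P is now [[2, 9], [3, 10], [5], [7]].
Step i=6: Q has 6 at row 2, column 2; remove 10 from row 2 of P and reverse-bump: 10 enters row 1 and ejects 9. So w(6) = 9. P is now [[2, 10], [3], [5], [7]].
Step i=5: Q has 5 at row 4, column 1; remove 7 from row 4 of P and reverse-bump: 7 enters row 3 and ejects 5; 5 enters row 2 and ejects 3; 3 enters row 1 and ejects 2. So w(5) = 2. P is now [[3, 10], [5], [7]].
Step i=4: Q has 4 at row 3, column 1; remove 7 from row 3 of P and reverse-bump: 7 enters row 2 and ejects 5; 5 enters row 1 and ejects 3. So w(4) = 3. P is now [[5, 10], [7]].
Step i=3: Q has 3 at row 1, column 2; remove that cell from P, ejecting 10. So w(3) = 10. P is now [[5], [7]].
Step i=2: Q has 2 at row 2, column 1; remove 7 from row 2 of P and reverse-bump: 7 enters row 1 and ejects 5. So w(2) = 5. P is now [[7]].
Step i=1: Q has 1 at row 1, column 1; remove that cell from P, ejecting 7. So w(1) = 7. P is now [].

So w = 7 5 10 3 2 9 4 8 6 1.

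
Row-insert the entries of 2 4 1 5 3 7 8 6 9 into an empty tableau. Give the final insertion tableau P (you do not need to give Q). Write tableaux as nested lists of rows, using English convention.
Insert 2: appended to row 1. P = [[2]].
Insert 4: appended to row 1. P = [[2, 4]].
Insert 1: 1 bumps 2 from row 1; 2 starts row 2. P = [[1, 4], [2]].
Insert 5: appended to row 1. P = [[1, 4, 5], [2]].
Insert 3: 3 bumps 4 from row 1; 4 appends to row 2. P = [[1, 3, 5], [2, 4]].
Insert 7: appended to row 1. P = [[1, 3, 5, 7], [2, 4]].
Insert 8: appended to row 1. P = [[1, 3, 5, 7, 8], [2, 4]].
Insert 6: 6 bumps 7 from row 1; 7 appends to row 2. P = [[1, 3, 5, 6, 8], [2, 4, 7]].
Insert 9: appended to row 1. P = [[1, 3, 5, 6, 8, 9], [2, 4, 7]].

So P = [[1, 3, 5, 6, 8, 9], [2, 4, 7]].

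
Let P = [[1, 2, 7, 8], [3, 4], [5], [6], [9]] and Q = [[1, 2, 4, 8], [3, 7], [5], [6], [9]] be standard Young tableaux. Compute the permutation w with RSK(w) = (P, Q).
Reverse the RSK construction: for i from n down to 1, find the cell of Q containing i, remove the entry at that cell from P, and reverse-bump it up through P; the value ejected from row 1 is w(i).

Step i=9: Q has 9 at row 5, column 1; remove 9 from row 5 of P and reverse-bump: 9 enters row 4 and ejects 6; 6 enters row 3 and ejects 5; 5 enters row 2 and ejects 4; 4 enters row 1 and ejects 2. So w(9) = 2. P is now [[1, 4, 7, 8], [3, 5], [6], [9]].
Step i=8: Q has 8 at row 1, column 4; remove that cell from P, ejecting 8. So w(8) = 8. P is now [[1, 4, 7], [3, 5], [6], [9]].
Step i=7: Q has 7 at row 2, column 2; remove 5 from row 2 of P and reverse-bump: 5 enters row 1 and ejects 4. So w(7) = 4. P is now [[1, 5, 7], [3], [6], [9]].
Step i=6: Q has 6 at row 4, column 1; remove 9 from row 4 of P and reverse-bump: 9 enters row 3 and ejects 6; 6 enters row 2 and ejects 3; 3 enters row 1 and ejects 1. So w(6) = 1. P is now [[3, 5, 7], [6], [9]].
Step i=5: Q has 5 at row 3, column 1; remove 9 from row 3 of P and reverse-bump: 9 enters row 2 and ejects 6; 6 enters row 1 and ejects 5. So w(5) = 5. P is now [[3, 6, 7], [9]].
Step i=4: Q has 4 at row 1, column 3; remove that cell from P, ejecting 7. So w(4) = 7. P is now [[3, 6], [9]].
Step i=3: Q has 3 at row 2, column 1; remove 9 from row 2 of P and reverse-bump: 9 enters row 1 and ejects 6. So w(3) = 6. P is now [[3, 9]].
Step i=2: Q has 2 at row 1, column 2; remove that cell from P, ejecting 9. So w(2) = 9. P is now [[3]].
Step i=1: Q has 1 at row 1, column 1; remove that cell from P, ejecting 3. So w(1) = 3. P is now [].

So w = 3 9 6 7 5 1 4 8 2.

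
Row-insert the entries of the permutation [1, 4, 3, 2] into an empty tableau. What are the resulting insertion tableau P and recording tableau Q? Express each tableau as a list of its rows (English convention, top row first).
Insert each entry of the permutation into P by Schensted row insertion, recording in Q the position of each new cell.

Insert 1: appended to row 1. P = [[1]].
Insert 4: appended to row 1. P = [[1, 4]].
Insert 3: 3 bumps 4 from row 1; 4 starts row 2. P = [[1, 3], [4]].
Insert 2: 2 bumps 3 from row 1; 3 bumps 4 from row 2; 4 starts row 3. P = [[1, 2], [3], [4]].

So P = [[1, 2], [3], [4]], Q = [[1, 2], [3], [4]].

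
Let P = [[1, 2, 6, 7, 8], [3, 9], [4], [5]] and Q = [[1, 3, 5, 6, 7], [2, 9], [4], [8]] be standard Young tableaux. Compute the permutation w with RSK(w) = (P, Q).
Reverse the RSK construction: for i from n down to 1, find the cell of Q containing i, remove the entry at that cell from P, and reverse-bump it up through P; the value ejected from row 1 is w(i).

Step i=9: Q has 9 at row 2, column 2; remove 9 from row 2 of P and reverse-bump: 9 enters row 1 and ejects 8. So w(9) = 8. P is now [[1, 2, 6, 7, 9], [3], [4], [5]].
Step i=8: Q has 8 at row 4, column 1; remove 5 from row 4 of P and reverse-bump: 5 enters row 3 and ejects 4; 4 enters row 2 and ejects 3; 3 enters row 1 and ejects 2. So w(8) = 2. P is now [[1, 3, 6, 7, 9], [4], [5]].
Step i=7: Q has 7 at row 1, column 5; remove that cell from P, ejecting 9. So w(7) = 9. P is now [[1, 3, 6, 7], [4], [5]].
Step i=6: Q has 6 at row 1, column 4; remove that cell from P, ejecting 7. So w(6) = 7. P is now [[1, 3, 6], [4], [5]].
Step i=5: Q has 5 at row 1, column 3; remove that cell from P, ejecting 6. So w(5) = 6. P is now [[1, 3], [4], [5]].
Step i=4: Q has 4 at row 3, column 1; remove 5 from row 3 of P and reverse-bump: 5 enters row 2 and ejects 4; 4 enters row 1 and ejects 3. So w(4) = 3. P is now [[1, 4], [5]].
Step i=3: Q has 3 at row 1, column 2; remove that cell from P, ejecting 4. So w(3) = 4. P is now [[1], [5]].
Step i=2: Q has 2 at row 2, column 1; remove 5 from row 2 of P and reverse-bump: 5 enters row 1 and ejects 1. So w(2) = 1. P is now [[5]].
Step i=1: Q has 1 at row 1, column 1; remove that cell from P, ejecting 5. So w(1) = 5. P is now [].

So w = 5 1 4 3 6 7 9 2 8.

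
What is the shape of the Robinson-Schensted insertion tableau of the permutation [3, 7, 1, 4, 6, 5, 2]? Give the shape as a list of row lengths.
RSK row insertion gives P = [[1, 2, 5], [3, 4], [6], [7]], which has shape [3, 2, 1, 1].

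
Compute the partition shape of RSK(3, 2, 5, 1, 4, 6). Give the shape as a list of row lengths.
[3, 2, 1]

RSK row insertion gives P = [[1, 4, 6], [2, 5], [3]], which has shape [3, 2, 1].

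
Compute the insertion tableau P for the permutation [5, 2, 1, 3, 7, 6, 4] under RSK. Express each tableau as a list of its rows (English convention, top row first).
P = [[1, 3, 4], [2, 6], [5, 7]]

After inserting 5: P = [[5]].
After inserting 2: P = [[2], [5]].
After inserting 1: P = [[1], [2], [5]].
After inserting 3: P = [[1, 3], [2], [5]].
After inserting 7: P = [[1, 3, 7], [2], [5]].
After inserting 6: P = [[1, 3, 6], [2, 7], [5]].
After inserting 4: P = [[1, 3, 4], [2, 6], [5, 7]].

So P = [[1, 3, 4], [2, 6], [5, 7]].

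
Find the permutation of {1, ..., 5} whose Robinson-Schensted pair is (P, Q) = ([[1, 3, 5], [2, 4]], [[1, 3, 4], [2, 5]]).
2 1 4 5 3

Reverse the RSK construction: for i from n down to 1, find the cell of Q containing i, remove the entry at that cell from P, and reverse-bump it up through P; the value ejected from row 1 is w(i).

Step i=5: Q has 5 at row 2, column 2; remove 4 from row 2 of P and reverse-bump: 4 enters row 1 and ejects 3. So w(5) = 3. P is now [[1, 4, 5], [2]].
Step i=4: Q has 4 at row 1, column 3; remove that cell from P, ejecting 5. So w(4) = 5. P is now [[1, 4], [2]].
Step i=3: Q has 3 at row 1, column 2; remove that cell from P, ejecting 4. So w(3) = 4. P is now [[1], [2]].
Step i=2: Q has 2 at row 2, column 1; remove 2 from row 2 of P and reverse-bump: 2 enters row 1 and ejects 1. So w(2) = 1. P is now [[2]].
Step i=1: Q has 1 at row 1, column 1; remove that cell from P, ejecting 2. So w(1) = 2. P is now [].

So w = 2 1 4 5 3.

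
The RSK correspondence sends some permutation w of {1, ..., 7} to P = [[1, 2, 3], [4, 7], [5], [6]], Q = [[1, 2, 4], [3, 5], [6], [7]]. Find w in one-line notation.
1 6 2 7 5 4 3

Reverse the RSK construction: for i from n down to 1, find the cell of Q containing i, remove the entry at that cell from P, and reverse-bump it up through P; the value ejected from row 1 is w(i).

Step i=7: Q has 7 at row 4, column 1; remove 6 from row 4 of P and reverse-bump: 6 enters row 3 and ejects 5; 5 enters row 2 and ejects 4; 4 enters row 1 and ejects 3. So w(7) = 3. P is now [[1, 2, 4], [5, 7], [6]].
Step i=6: Q has 6 at row 3, column 1; remove 6 from row 3 of P and reverse-bump: 6 enters row 2 and ejects 5; 5 enters row 1 and ejects 4. So w(6) = 4. P is now [[1, 2, 5], [6, 7]].
Step i=5: Q has 5 at row 2, column 2; remove 7 from row 2 of P and reverse-bump: 7 enters row 1 and ejects 5. So w(5) = 5. P is now [[1, 2, 7], [6]].
Step i=4: Q has 4 at row 1, column 3; remove that cell from P, ejecting 7. So w(4) = 7. P is now [[1, 2], [6]].
Step i=3: Q has 3 at row 2, column 1; remove 6 from row 2 of P and reverse-bump: 6 enters row 1 and ejects 2. So w(3) = 2. P is now [[1, 6]].
Step i=2: Q has 2 at row 1, column 2; remove that cell from P, ejecting 6. So w(2) = 6. P is now [[1]].
Step i=1: Q has 1 at row 1, column 1; remove that cell from P, ejecting 1. So w(1) = 1. P is now [].

So w = 1 6 2 7 5 4 3.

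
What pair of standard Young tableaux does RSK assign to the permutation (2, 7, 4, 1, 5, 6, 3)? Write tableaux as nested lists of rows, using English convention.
Insert each entry of the permutation into P by Schensted row insertion, recording in Q the position of each new cell.

After inserting 2: P = [[2]].
After inserting 7: P = [[2, 7]].
After inserting 4: P = [[2, 4], [7]].
After inserting 1: P = [[1, 4], [2], [7]].
After inserting 5: P = [[1, 4, 5], [2], [7]].
After inserting 6: P = [[1, 4, 5, 6], [2], [7]].
After inserting 3: P = [[1, 3, 5, 6], [2, 4], [7]].

So P = [[1, 3, 5, 6], [2, 4], [7]], Q = [[1, 2, 5, 6], [3, 7], [4]].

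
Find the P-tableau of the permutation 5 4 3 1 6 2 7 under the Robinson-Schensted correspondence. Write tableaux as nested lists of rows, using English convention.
P = [[1, 2, 7], [3, 6], [4], [5]]

Insert 5: appended to row 1. P = [[5]].
Insert 4: 4 bumps 5 from row 1; 5 starts row 2. P = [[4], [5]].
Insert 3: 3 bumps 4 from row 1; 4 bumps 5 from row 2; 5 starts row 3. P = [[3], [4], [5]].
Insert 1: 1 bumps 3 from row 1; 3 bumps 4 from row 2; 4 bumps 5 from row 3; 5 starts row 4. P = [[1], [3], [4], [5]].
Insert 6: appended to row 1. P = [[1, 6], [3], [4], [5]].
Insert 2: 2 bumps 6 from row 1; 6 appends to row 2. P = [[1, 2], [3, 6], [4], [5]].
Insert 7: appended to row 1. P = [[1, 2, 7], [3, 6], [4], [5]].

So P = [[1, 2, 7], [3, 6], [4], [5]].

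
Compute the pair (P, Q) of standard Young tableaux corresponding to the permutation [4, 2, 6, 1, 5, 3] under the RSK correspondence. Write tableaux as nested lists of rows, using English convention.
P = [[1, 3], [2, 5], [4, 6]], Q = [[1, 3], [2, 5], [4, 6]]

Insert each entry of the permutation into P by Schensted row insertion, recording in Q the position of each new cell.

After inserting 4: P = [[4]].
After inserting 2: P = [[2], [4]].
After inserting 6: P = [[2, 6], [4]].
After inserting 1: P = [[1, 6], [2], [4]].
After inserting 5: P = [[1, 5], [2, 6], [4]].
After inserting 3: P = [[1, 3], [2, 5], [4, 6]].

So P = [[1, 3], [2, 5], [4, 6]], Q = [[1, 3], [2, 5], [4, 6]].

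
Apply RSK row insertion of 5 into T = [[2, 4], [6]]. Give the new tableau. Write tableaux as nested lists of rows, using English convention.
[[2, 4, 5], [6]]

5 is larger than every entry of row 1, so it is appended to row 1. The new tableau is [[2, 4, 5], [6]].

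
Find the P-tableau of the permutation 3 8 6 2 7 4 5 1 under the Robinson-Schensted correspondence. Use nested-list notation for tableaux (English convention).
P = [[1, 4, 5], [2, 6, 7], [3], [8]]

Insert 3: appended to row 1. P = [[3]].
Insert 8: appended to row 1. P = [[3, 8]].
Insert 6: 6 bumps 8 from row 1; 8 starts row 2. P = [[3, 6], [8]].
Insert 2: 2 bumps 3 from row 1; 3 bumps 8 from row 2; 8 starts row 3. P = [[2, 6], [3], [8]].
Insert 7: appended to row 1. P = [[2, 6, 7], [3], [8]].
Insert 4: 4 bumps 6 from row 1; 6 appends to row 2. P = [[2, 4, 7], [3, 6], [8]].
Insert 5: 5 bumps 7 from row 1; 7 appends to row 2. P = [[2, 4, 5], [3, 6, 7], [8]].
Insert 1: 1 bumps 2 from row 1; 2 bumps 3 from row 2; 3 bumps 8 from row 3; 8 starts row 4. P = [[1, 4, 5], [2, 6, 7], [3], [8]].

So P = [[1, 4, 5], [2, 6, 7], [3], [8]].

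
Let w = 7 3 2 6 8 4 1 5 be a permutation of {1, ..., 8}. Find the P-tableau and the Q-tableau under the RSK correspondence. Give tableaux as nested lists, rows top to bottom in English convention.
P = [[1, 4, 5], [2, 6, 8], [3], [7]], Q = [[1, 4, 5], [2, 6, 8], [3], [7]]

Insert each entry of the permutation into P by Schensted row insertion, recording in Q the position of each new cell.

Insert 7: appended to row 1. P = [[7]], Q = [[1]].
Insert 3: 3 bumps 7 from row 1; 7 starts row 2. P = [[3], [7]], Q = [[1], [2]].
Insert 2: 2 bumps 3 from row 1; 3 bumps 7 from row 2; 7 starts row 3. P = [[2], [3], [7]], Q = [[1], [2], [3]].
Insert 6: appended to row 1. P = [[2, 6], [3], [7]], Q = [[1, 4], [2], [3]].
Insert 8: appended to row 1. P = [[2, 6, 8], [3], [7]], Q = [[1, 4, 5], [2], [3]].
Insert 4: 4 bumps 6 from row 1; 6 appends to row 2. P = [[2, 4, 8], [3, 6], [7]], Q = [[1, 4, 5], [2, 6], [3]].
Insert 1: 1 bumps 2 from row 1; 2 bumps 3 from row 2; 3 bumps 7 from row 3; 7 starts row 4. P = [[1, 4, 8], [2, 6], [3], [7]], Q = [[1, 4, 5], [2, 6], [3], [7]].
Insert 5: 5 bumps 8 from row 1; 8 appends to row 2. P = [[1, 4, 5], [2, 6, 8], [3], [7]], Q = [[1, 4, 5], [2, 6, 8], [3], [7]].

So P = [[1, 4, 5], [2, 6, 8], [3], [7]], Q = [[1, 4, 5], [2, 6, 8], [3], [7]].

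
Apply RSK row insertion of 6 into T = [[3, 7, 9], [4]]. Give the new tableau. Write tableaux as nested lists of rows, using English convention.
[[3, 6, 9], [4, 7]]

In row 1, 6 replaces 7 (the leftmost entry greater than 6); 7 is bumped to row 2. 7 is appended to row 2. The new tableau is [[3, 6, 9], [4, 7]].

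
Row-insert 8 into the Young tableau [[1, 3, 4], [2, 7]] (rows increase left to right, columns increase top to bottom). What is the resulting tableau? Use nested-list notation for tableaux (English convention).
8 is larger than every entry of row 1, so it is appended to row 1. The new tableau is [[1, 3, 4, 8], [2, 7]].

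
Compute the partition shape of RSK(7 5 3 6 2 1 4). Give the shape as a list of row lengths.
[2, 2, 1, 1, 1]

RSK row insertion gives P = [[1, 4], [2, 6], [3], [5], [7]], which has shape [2, 2, 1, 1, 1].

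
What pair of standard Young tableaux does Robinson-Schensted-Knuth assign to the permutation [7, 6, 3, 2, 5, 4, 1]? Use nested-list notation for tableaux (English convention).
Insert each entry of the permutation into P by Schensted row insertion, recording in Q the position of each new cell.

Insert 7: appended to row 1. P = [[7]].
Insert 6: 6 bumps 7 from row 1; 7 starts row 2. P = [[6], [7]].
Insert 3: 3 bumps 6 from row 1; 6 bumps 7 from row 2; 7 starts row 3. P = [[3], [6], [7]].
Insert 2: 2 bumps 3 from row 1; 3 bumps 6 from row 2; 6 bumps 7 from row 3; 7 starts row 4. P = [[2], [3], [6], [7]].
Insert 5: appended to row 1. P = [[2, 5], [3], [6], [7]].
Insert 4: 4 bumps 5 from row 1; 5 appends to row 2. P = [[2, 4], [3, 5], [6], [7]].
Insert 1: 1 bumps 2 from row 1; 2 bumps 3 from row 2; 3 bumps 6 from row 3; 6 bumps 7 from row 4; 7 starts row 5. P = [[1, 4], [2, 5], [3], [6], [7]].

So P = [[1, 4], [2, 5], [3], [6], [7]], Q = [[1, 5], [2, 6], [3], [4], [7]].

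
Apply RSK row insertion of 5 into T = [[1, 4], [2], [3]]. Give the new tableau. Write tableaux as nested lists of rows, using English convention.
5 is larger than every entry of row 1, so it is appended to row 1. The new tableau is [[1, 4, 5], [2], [3]].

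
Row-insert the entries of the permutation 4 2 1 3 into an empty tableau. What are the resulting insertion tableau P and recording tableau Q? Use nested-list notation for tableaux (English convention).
Insert each entry of the permutation into P by Schensted row insertion, recording in Q the position of each new cell.

Insert 4: appended to row 1. P = [[4]], Q = [[1]].
Insert 2: 2 bumps 4 from row 1; 4 starts row 2. P = [[2], [4]], Q = [[1], [2]].
Insert 1: 1 bumps 2 from row 1; 2 bumps 4 from row 2; 4 starts row 3. P = [[1], [2], [4]], Q = [[1], [2], [3]].
Insert 3: appended to row 1. P = [[1, 3], [2], [4]], Q = [[1, 4], [2], [3]].

So P = [[1, 3], [2], [4]], Q = [[1, 4], [2], [3]].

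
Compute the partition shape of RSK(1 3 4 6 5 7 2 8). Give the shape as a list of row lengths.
[6, 1, 1]

Row-insert each entry into an empty tableau.

After inserting 1: P = [[1]].
After inserting 3: P = [[1, 3]].
After inserting 4: P = [[1, 3, 4]].
After inserting 6: P = [[1, 3, 4, 6]].
After inserting 5: P = [[1, 3, 4, 5], [6]].
After inserting 7: P = [[1, 3, 4, 5, 7], [6]].
After inserting 2: P = [[1, 2, 4, 5, 7], [3], [6]].
After inserting 8: P = [[1, 2, 4, 5, 7, 8], [3], [6]].

The final insertion tableau P = [[1, 2, 4, 5, 7, 8], [3], [6]] has shape [6, 1, 1].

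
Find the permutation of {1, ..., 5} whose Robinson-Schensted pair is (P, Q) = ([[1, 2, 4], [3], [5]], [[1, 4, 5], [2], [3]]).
5 3 1 2 4

Reverse RSK: for i = n, n-1, ..., 1, locate i in Q, remove the corresponding corner cell from P, and reverse-bump its entry up through P; the value ejected from row 1 is w(i).

So w = 5 3 1 2 4.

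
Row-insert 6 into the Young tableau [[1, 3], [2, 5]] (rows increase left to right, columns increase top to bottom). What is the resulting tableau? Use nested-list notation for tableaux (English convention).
[[1, 3, 6], [2, 5]]

6 is larger than every entry of row 1, so it is appended to row 1. The new tableau is [[1, 3, 6], [2, 5]].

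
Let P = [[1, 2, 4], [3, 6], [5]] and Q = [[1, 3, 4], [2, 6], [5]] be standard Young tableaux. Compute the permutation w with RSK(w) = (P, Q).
Reverse the RSK construction: for i from n down to 1, find the cell of Q containing i, remove the entry at that cell from P, and reverse-bump it up through P; the value ejected from row 1 is w(i).

Step i=6: Q has 6 at row 2, column 2; remove 6 from row 2 of P and reverse-bump: 6 enters row 1 and ejects 4. So w(6) = 4. P is now [[1, 2, 6], [3], [5]].
Step i=5: Q has 5 at row 3, column 1; remove 5 from row 3 of P and reverse-bump: 5 enters row 2 and ejects 3; 3 enters row 1 and ejects 2. So w(5) = 2. P is now [[1, 3, 6], [5]].
Step i=4: Q has 4 at row 1, column 3; remove that cell from P, ejecting 6. So w(4) = 6. P is now [[1, 3], [5]].
Step i=3: Q has 3 at row 1, column 2; remove that cell from P, ejecting 3. So w(3) = 3. P is now [[1], [5]].
Step i=2: Q has 2 at row 2, column 1; remove 5 from row 2 of P and reverse-bump: 5 enters row 1 and ejects 1. So w(2) = 1. P is now [[5]].
Step i=1: Q has 1 at row 1, column 1; remove that cell from P, ejecting 5. So w(1) = 5. P is now [].

So w = 5 1 3 6 2 4.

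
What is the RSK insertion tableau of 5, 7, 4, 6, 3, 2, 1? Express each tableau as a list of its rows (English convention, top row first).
After inserting 5: P = [[5]].
After inserting 7: P = [[5, 7]].
After inserting 4: P = [[4, 7], [5]].
After inserting 6: P = [[4, 6], [5, 7]].
After inserting 3: P = [[3, 6], [4, 7], [5]].
After inserting 2: P = [[2, 6], [3, 7], [4], [5]].
After inserting 1: P = [[1, 6], [2, 7], [3], [4], [5]].

So P = [[1, 6], [2, 7], [3], [4], [5]].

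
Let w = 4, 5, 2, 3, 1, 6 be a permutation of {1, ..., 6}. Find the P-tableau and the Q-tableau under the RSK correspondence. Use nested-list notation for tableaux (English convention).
Insert each entry of the permutation into P by Schensted row insertion, recording in Q the position of each new cell.

Insert 4: appended to row 1. P = [[4]].
Insert 5: appended to row 1. P = [[4, 5]].
Insert 2: 2 bumps 4 from row 1; 4 starts row 2. P = [[2, 5], [4]].
Insert 3: 3 bumps 5 from row 1; 5 appends to row 2. P = [[2, 3], [4, 5]].
Insert 1: 1 bumps 2 from row 1; 2 bumps 4 from row 2; 4 starts row 3. P = [[1, 3], [2, 5], [4]].
Insert 6: appended to row 1. P = [[1, 3, 6], [2, 5], [4]].

So P = [[1, 3, 6], [2, 5], [4]], Q = [[1, 2, 6], [3, 4], [5]].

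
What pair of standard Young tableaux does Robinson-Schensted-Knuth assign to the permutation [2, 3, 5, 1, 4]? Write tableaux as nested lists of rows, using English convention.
Insert each entry of the permutation into P by Schensted row insertion, recording in Q the position of each new cell.

Insert 2: appended to row 1. P = [[2]].
Insert 3: appended to row 1. P = [[2, 3]].
Insert 5: appended to row 1. P = [[2, 3, 5]].
Insert 1: 1 bumps 2 from row 1; 2 starts row 2. P = [[1, 3, 5], [2]].
Insert 4: 4 bumps 5 from row 1; 5 appends to row 2. P = [[1, 3, 4], [2, 5]].

So P = [[1, 3, 4], [2, 5]], Q = [[1, 2, 3], [4, 5]].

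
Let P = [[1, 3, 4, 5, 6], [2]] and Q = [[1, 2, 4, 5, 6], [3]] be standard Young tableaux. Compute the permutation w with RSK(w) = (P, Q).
2 3 1 4 5 6

Reverse the RSK construction: for i from n down to 1, find the cell of Q containing i, remove the entry at that cell from P, and reverse-bump it up through P; the value ejected from row 1 is w(i).

Step i=6: Q has 6 at row 1, column 5; remove that cell from P, ejecting 6. So w(6) = 6. P is now [[1, 3, 4, 5], [2]].
Step i=5: Q has 5 at row 1, column 4; remove that cell from P, ejecting 5. So w(5) = 5. P is now [[1, 3, 4], [2]].
Step i=4: Q has 4 at row 1, column 3; remove that cell from P, ejecting 4. So w(4) = 4. P is now [[1, 3], [2]].
Step i=3: Q has 3 at row 2, column 1; remove 2 from row 2 of P and reverse-bump: 2 enters row 1 and ejects 1. So w(3) = 1. P is now [[2, 3]].
Step i=2: Q has 2 at row 1, column 2; remove that cell from P, ejecting 3. So w(2) = 3. P is now [[2]].
Step i=1: Q has 1 at row 1, column 1; remove that cell from P, ejecting 2. So w(1) = 2. P is now [].

So w = 2 3 1 4 5 6.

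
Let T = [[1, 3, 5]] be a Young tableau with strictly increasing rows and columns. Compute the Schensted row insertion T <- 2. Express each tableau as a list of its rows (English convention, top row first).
[[1, 2, 5], [3]]

In row 1, 2 replaces 3 (the leftmost entry greater than 2); 3 is bumped to row 2. 3 starts a new row 2. The new tableau is [[1, 2, 5], [3]].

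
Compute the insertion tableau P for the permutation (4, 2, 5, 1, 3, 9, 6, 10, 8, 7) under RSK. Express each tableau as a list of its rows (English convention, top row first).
Insert 4: appended to row 1. P = [[4]].
Insert 2: 2 bumps 4 from row 1; 4 starts row 2. P = [[2], [4]].
Insert 5: appended to row 1. P = [[2, 5], [4]].
Insert 1: 1 bumps 2 from row 1; 2 bumps 4 from row 2; 4 starts row 3. P = [[1, 5], [2], [4]].
Insert 3: 3 bumps 5 from row 1; 5 appends to row 2. P = [[1, 3], [2, 5], [4]].
Insert 9: appended to row 1. P = [[1, 3, 9], [2, 5], [4]].
Insert 6: 6 bumps 9 from row 1; 9 appends to row 2. P = [[1, 3, 6], [2, 5, 9], [4]].
Insert 10: appended to row 1. P = [[1, 3, 6, 10], [2, 5, 9], [4]].
Insert 8: 8 bumps 10 from row 1; 10 appends to row 2. P = [[1, 3, 6, 8], [2, 5, 9, 10], [4]].
Insert 7: 7 bumps 8 from row 1; 8 bumps 9 from row 2; 9 appends to row 3. P = [[1, 3, 6, 7], [2, 5, 8, 10], [4, 9]].

So P = [[1, 3, 6, 7], [2, 5, 8, 10], [4, 9]].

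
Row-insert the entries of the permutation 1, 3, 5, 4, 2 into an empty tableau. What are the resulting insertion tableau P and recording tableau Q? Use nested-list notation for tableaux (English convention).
Insert each entry of the permutation into P by Schensted row insertion, recording in Q the position of each new cell.

Insert 1: appended to row 1. P = [[1]].
Insert 3: appended to row 1. P = [[1, 3]].
Insert 5: appended to row 1. P = [[1, 3, 5]].
Insert 4: 4 bumps 5 from row 1; 5 starts row 2. P = [[1, 3, 4], [5]].
Insert 2: 2 bumps 3 from row 1; 3 bumps 5 from row 2; 5 starts row 3. P = [[1, 2, 4], [3], [5]].

So P = [[1, 2, 4], [3], [5]], Q = [[1, 2, 3], [4], [5]].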